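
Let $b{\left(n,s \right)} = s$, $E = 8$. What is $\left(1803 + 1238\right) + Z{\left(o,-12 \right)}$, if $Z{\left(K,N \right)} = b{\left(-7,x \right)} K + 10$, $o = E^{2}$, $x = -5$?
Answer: $2731$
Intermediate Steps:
$o = 64$ ($o = 8^{2} = 64$)
$Z{\left(K,N \right)} = 10 - 5 K$ ($Z{\left(K,N \right)} = - 5 K + 10 = 10 - 5 K$)
$\left(1803 + 1238\right) + Z{\left(o,-12 \right)} = \left(1803 + 1238\right) + \left(10 - 320\right) = 3041 + \left(10 - 320\right) = 3041 - 310 = 2731$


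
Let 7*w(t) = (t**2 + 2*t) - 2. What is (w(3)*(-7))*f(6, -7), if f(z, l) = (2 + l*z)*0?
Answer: 0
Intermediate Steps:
w(t) = -2/7 + t**2/7 + 2*t/7 (w(t) = ((t**2 + 2*t) - 2)/7 = (-2 + t**2 + 2*t)/7 = -2/7 + t**2/7 + 2*t/7)
f(z, l) = 0
(w(3)*(-7))*f(6, -7) = ((-2/7 + (1/7)*3**2 + (2/7)*3)*(-7))*0 = ((-2/7 + (1/7)*9 + 6/7)*(-7))*0 = ((-2/7 + 9/7 + 6/7)*(-7))*0 = ((13/7)*(-7))*0 = -13*0 = 0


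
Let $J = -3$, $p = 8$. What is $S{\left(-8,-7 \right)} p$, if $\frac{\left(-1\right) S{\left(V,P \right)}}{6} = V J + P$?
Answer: $-816$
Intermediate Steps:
$S{\left(V,P \right)} = - 6 P + 18 V$ ($S{\left(V,P \right)} = - 6 \left(V \left(-3\right) + P\right) = - 6 \left(- 3 V + P\right) = - 6 \left(P - 3 V\right) = - 6 P + 18 V$)
$S{\left(-8,-7 \right)} p = \left(\left(-6\right) \left(-7\right) + 18 \left(-8\right)\right) 8 = \left(42 - 144\right) 8 = \left(-102\right) 8 = -816$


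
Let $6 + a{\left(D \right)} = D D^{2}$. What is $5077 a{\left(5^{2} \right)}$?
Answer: $79297663$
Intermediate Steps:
$a{\left(D \right)} = -6 + D^{3}$ ($a{\left(D \right)} = -6 + D D^{2} = -6 + D^{3}$)
$5077 a{\left(5^{2} \right)} = 5077 \left(-6 + \left(5^{2}\right)^{3}\right) = 5077 \left(-6 + 25^{3}\right) = 5077 \left(-6 + 15625\right) = 5077 \cdot 15619 = 79297663$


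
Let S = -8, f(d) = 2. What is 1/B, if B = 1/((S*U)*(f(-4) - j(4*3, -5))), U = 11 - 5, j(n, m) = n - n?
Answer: -96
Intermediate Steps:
j(n, m) = 0
U = 6
B = -1/96 (B = 1/((-8*6)*(2 - 1*0)) = 1/(-48*(2 + 0)) = 1/(-48*2) = 1/(-96) = -1/96 ≈ -0.010417)
1/B = 1/(-1/96) = -96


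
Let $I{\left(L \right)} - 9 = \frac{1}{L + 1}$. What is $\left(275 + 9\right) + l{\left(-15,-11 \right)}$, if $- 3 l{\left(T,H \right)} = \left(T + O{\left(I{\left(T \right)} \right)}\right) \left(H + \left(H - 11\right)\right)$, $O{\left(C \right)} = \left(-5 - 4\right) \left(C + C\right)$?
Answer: $- \frac{11542}{7} \approx -1648.9$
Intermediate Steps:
$I{\left(L \right)} = 9 + \frac{1}{1 + L}$ ($I{\left(L \right)} = 9 + \frac{1}{L + 1} = 9 + \frac{1}{1 + L}$)
$O{\left(C \right)} = - 18 C$ ($O{\left(C \right)} = - 9 \cdot 2 C = - 18 C$)
$l{\left(T,H \right)} = - \frac{\left(-11 + 2 H\right) \left(T - \frac{18 \left(10 + 9 T\right)}{1 + T}\right)}{3}$ ($l{\left(T,H \right)} = - \frac{\left(T - 18 \frac{10 + 9 T}{1 + T}\right) \left(H + \left(H - 11\right)\right)}{3} = - \frac{\left(T - \frac{18 \left(10 + 9 T\right)}{1 + T}\right) \left(H + \left(-11 + H\right)\right)}{3} = - \frac{\left(T - \frac{18 \left(10 + 9 T\right)}{1 + T}\right) \left(-11 + 2 H\right)}{3} = - \frac{\left(-11 + 2 H\right) \left(T - \frac{18 \left(10 + 9 T\right)}{1 + T}\right)}{3}$)
$\left(275 + 9\right) + l{\left(-15,-11 \right)} = \left(275 + 9\right) + \frac{-1980 - -26730 + 36 \left(-11\right) \left(10 + 9 \left(-15\right)\right) - 15 \left(1 - 15\right) \left(11 - -22\right)}{3 \left(1 - 15\right)} = 284 + \frac{-1980 + 26730 + 36 \left(-11\right) \left(10 - 135\right) - - 210 \left(11 + 22\right)}{3 \left(-14\right)} = 284 + \frac{1}{3} \left(- \frac{1}{14}\right) \left(-1980 + 26730 + 36 \left(-11\right) \left(-125\right) - \left(-210\right) 33\right) = 284 + \frac{1}{3} \left(- \frac{1}{14}\right) \left(-1980 + 26730 + 49500 + 6930\right) = 284 + \frac{1}{3} \left(- \frac{1}{14}\right) 81180 = 284 - \frac{13530}{7} = - \frac{11542}{7}$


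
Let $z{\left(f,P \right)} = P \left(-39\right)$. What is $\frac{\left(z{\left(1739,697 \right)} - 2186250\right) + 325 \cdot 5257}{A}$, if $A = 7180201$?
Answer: $- \frac{504908}{7180201} \approx -0.070319$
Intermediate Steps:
$z{\left(f,P \right)} = - 39 P$
$\frac{\left(z{\left(1739,697 \right)} - 2186250\right) + 325 \cdot 5257}{A} = \frac{\left(\left(-39\right) 697 - 2186250\right) + 325 \cdot 5257}{7180201} = \left(\left(-27183 - 2186250\right) + 1708525\right) \frac{1}{7180201} = \left(-2213433 + 1708525\right) \frac{1}{7180201} = \left(-504908\right) \frac{1}{7180201} = - \frac{504908}{7180201}$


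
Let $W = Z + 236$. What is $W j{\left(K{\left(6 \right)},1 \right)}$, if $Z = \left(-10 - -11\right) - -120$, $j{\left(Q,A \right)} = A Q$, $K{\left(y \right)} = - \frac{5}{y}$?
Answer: $- \frac{595}{2} \approx -297.5$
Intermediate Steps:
$Z = 121$ ($Z = \left(-10 + 11\right) + 120 = 1 + 120 = 121$)
$W = 357$ ($W = 121 + 236 = 357$)
$W j{\left(K{\left(6 \right)},1 \right)} = 357 \cdot 1 \left(- \frac{5}{6}\right) = 357 \left(- \frac{5}{6}\right) = - \frac{595}{2}$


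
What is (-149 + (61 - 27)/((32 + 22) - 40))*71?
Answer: -72846/7 ≈ -10407.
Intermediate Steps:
(-149 + (61 - 27)/((32 + 22) - 40))*71 = (-149 + 34/(54 - 40))*71 = (-149 + 34/14)*71 = (-149 + 34*(1/14))*71 = (-149 + 17/7)*71 = -1026/7*71 = -72846/7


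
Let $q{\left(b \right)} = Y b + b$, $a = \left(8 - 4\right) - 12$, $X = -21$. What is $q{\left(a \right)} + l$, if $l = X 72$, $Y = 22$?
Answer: $-1696$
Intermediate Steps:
$l = -1512$ ($l = \left(-21\right) 72 = -1512$)
$a = -8$ ($a = 4 - 12 = -8$)
$q{\left(b \right)} = 23 b$ ($q{\left(b \right)} = 22 b + b = 23 b$)
$q{\left(a \right)} + l = 23 \left(-8\right) - 1512 = -184 - 1512 = -1696$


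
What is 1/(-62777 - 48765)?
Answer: -1/111542 ≈ -8.9652e-6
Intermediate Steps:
1/(-62777 - 48765) = 1/(-111542) = -1/111542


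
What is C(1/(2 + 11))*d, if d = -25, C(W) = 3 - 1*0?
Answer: -75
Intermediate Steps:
C(W) = 3 (C(W) = 3 + 0 = 3)
C(1/(2 + 11))*d = 3*(-25) = -75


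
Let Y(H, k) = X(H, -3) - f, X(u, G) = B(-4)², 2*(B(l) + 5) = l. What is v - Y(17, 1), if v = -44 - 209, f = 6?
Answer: -296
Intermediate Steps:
B(l) = -5 + l/2
v = -253
X(u, G) = 49 (X(u, G) = (-5 + (½)*(-4))² = (-5 - 2)² = (-7)² = 49)
Y(H, k) = 43 (Y(H, k) = 49 - 1*6 = 49 - 6 = 43)
v - Y(17, 1) = -253 - 1*43 = -253 - 43 = -296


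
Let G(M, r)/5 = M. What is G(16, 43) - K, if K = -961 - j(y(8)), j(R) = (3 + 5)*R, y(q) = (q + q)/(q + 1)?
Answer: 9497/9 ≈ 1055.2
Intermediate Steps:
G(M, r) = 5*M
y(q) = 2*q/(1 + q) (y(q) = (2*q)/(1 + q) = 2*q/(1 + q))
j(R) = 8*R
K = -8777/9 (K = -961 - 8*2*8/(1 + 8) = -961 - 8*2*8/9 = -961 - 8*2*8*(⅑) = -961 - 8*16/9 = -961 - 1*128/9 = -961 - 128/9 = -8777/9 ≈ -975.22)
G(16, 43) - K = 5*16 - 1*(-8777/9) = 80 + 8777/9 = 9497/9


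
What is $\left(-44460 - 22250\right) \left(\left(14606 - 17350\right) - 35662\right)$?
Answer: $2562064260$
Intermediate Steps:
$\left(-44460 - 22250\right) \left(\left(14606 - 17350\right) - 35662\right) = - 66710 \left(-2744 - 35662\right) = \left(-66710\right) \left(-38406\right) = 2562064260$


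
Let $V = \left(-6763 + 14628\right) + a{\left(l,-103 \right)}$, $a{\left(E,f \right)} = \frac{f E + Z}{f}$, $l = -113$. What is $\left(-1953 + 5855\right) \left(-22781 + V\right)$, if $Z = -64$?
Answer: $- \frac{6039995546}{103} \approx -5.8641 \cdot 10^{7}$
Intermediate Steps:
$a{\left(E,f \right)} = \frac{-64 + E f}{f}$ ($a{\left(E,f \right)} = \frac{f E - 64}{f} = \frac{E f - 64}{f} = \frac{-64 + E f}{f}$)
$V = \frac{798520}{103}$ ($V = \left(-6763 + 14628\right) - \left(113 + \frac{64}{-103}\right) = 7865 - \frac{11575}{103} = \frac{798520}{103} \approx 7752.6$)
$\left(-1953 + 5855\right) \left(-22781 + V\right) = \left(-1953 + 5855\right) \left(-22781 + \frac{798520}{103}\right) = 3902 \left(- \frac{1547923}{103}\right) = - \frac{6039995546}{103}$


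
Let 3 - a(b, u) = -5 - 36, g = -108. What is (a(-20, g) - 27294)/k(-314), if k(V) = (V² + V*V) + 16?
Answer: -13625/98604 ≈ -0.13818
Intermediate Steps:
k(V) = 16 + 2*V² (k(V) = (V² + V²) + 16 = 2*V² + 16 = 16 + 2*V²)
a(b, u) = 44 (a(b, u) = 3 - (-5 - 36) = 3 - 1*(-41) = 3 + 41 = 44)
(a(-20, g) - 27294)/k(-314) = (44 - 27294)/(16 + 2*(-314)²) = -27250/(16 + 2*98596) = -27250/(16 + 197192) = -27250/197208 = -27250*1/197208 = -13625/98604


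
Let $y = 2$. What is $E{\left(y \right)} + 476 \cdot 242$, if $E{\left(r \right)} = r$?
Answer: $115194$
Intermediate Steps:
$E{\left(y \right)} + 476 \cdot 242 = 2 + 476 \cdot 242 = 2 + 115192 = 115194$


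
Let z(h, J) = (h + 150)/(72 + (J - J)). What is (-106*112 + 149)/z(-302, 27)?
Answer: 5553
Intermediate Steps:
z(h, J) = 25/12 + h/72 (z(h, J) = (150 + h)/(72 + 0) = (150 + h)/72 = (150 + h)*(1/72) = 25/12 + h/72)
(-106*112 + 149)/z(-302, 27) = (-106*112 + 149)/(25/12 + (1/72)*(-302)) = (-11872 + 149)/(25/12 - 151/36) = -11723/(-19/9) = -11723*(-9/19) = 5553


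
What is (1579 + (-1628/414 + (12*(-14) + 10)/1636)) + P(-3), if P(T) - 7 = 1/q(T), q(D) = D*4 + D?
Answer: 1339287713/846630 ≈ 1581.9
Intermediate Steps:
q(D) = 5*D (q(D) = 4*D + D = 5*D)
P(T) = 7 + 1/(5*T)
(1579 + (-1628/414 + (12*(-14) + 10)/1636)) + P(-3) = (1579 + (-1628/414 + (12*(-14) + 10)/1636)) + (7 + (1/5)/(-3)) = (1579 + (-1628*1/414 + (-168 + 10)*(1/1636))) + (7 + (1/5)*(-1/3)) = (1579 + (-814/207 - 158*1/1636)) + (7 - 1/15) = (1579 + (-814/207 - 79/818)) + 104/15 = (1579 - 682205/169326) + 104/15 = 266683549/169326 + 104/15 = 1339287713/846630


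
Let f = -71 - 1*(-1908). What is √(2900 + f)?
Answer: √4737 ≈ 68.826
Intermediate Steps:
f = 1837 (f = -71 + 1908 = 1837)
√(2900 + f) = √(2900 + 1837) = √4737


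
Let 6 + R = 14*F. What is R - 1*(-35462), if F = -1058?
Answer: 20644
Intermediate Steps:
R = -14818 (R = -6 + 14*(-1058) = -6 - 14812 = -14818)
R - 1*(-35462) = -14818 - 1*(-35462) = -14818 + 35462 = 20644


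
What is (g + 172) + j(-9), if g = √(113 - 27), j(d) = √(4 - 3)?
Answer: 173 + √86 ≈ 182.27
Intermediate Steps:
j(d) = 1 (j(d) = √1 = 1)
g = √86 ≈ 9.2736
(g + 172) + j(-9) = (√86 + 172) + 1 = (172 + √86) + 1 = 173 + √86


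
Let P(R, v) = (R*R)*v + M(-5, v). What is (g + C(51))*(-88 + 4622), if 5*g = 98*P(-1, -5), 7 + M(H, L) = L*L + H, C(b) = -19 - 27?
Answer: 2511836/5 ≈ 5.0237e+5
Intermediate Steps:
C(b) = -46
M(H, L) = -7 + H + L² (M(H, L) = -7 + (L*L + H) = -7 + (L² + H) = -7 + (H + L²) = -7 + H + L²)
P(R, v) = -12 + v² + v*R² (P(R, v) = (R*R)*v + (-7 - 5 + v²) = R²*v + (-12 + v²) = v*R² + (-12 + v²) = -12 + v² + v*R²)
g = 784/5 (g = (98*(-12 + (-5)² - 5*(-1)²))/5 = (98*(-12 + 25 - 5*1))/5 = (98*(-12 + 25 - 5))/5 = (98*8)/5 = (⅕)*784 = 784/5 ≈ 156.80)
(g + C(51))*(-88 + 4622) = (784/5 - 46)*(-88 + 4622) = (554/5)*4534 = 2511836/5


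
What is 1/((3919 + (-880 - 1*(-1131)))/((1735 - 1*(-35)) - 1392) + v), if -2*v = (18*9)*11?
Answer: -63/55438 ≈ -0.0011364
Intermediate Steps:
v = -891 (v = -18*9*11/2 = -81*11 = -½*1782 = -891)
1/((3919 + (-880 - 1*(-1131)))/((1735 - 1*(-35)) - 1392) + v) = 1/((3919 + (-880 - 1*(-1131)))/((1735 - 1*(-35)) - 1392) - 891) = 1/((3919 + (-880 + 1131))/((1735 + 35) - 1392) - 891) = 1/((3919 + 251)/(1770 - 1392) - 891) = 1/(4170/378 - 891) = 1/(4170*(1/378) - 891) = 1/(695/63 - 891) = 1/(-55438/63) = -63/55438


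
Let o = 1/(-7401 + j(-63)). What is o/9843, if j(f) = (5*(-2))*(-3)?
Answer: -1/72552753 ≈ -1.3783e-8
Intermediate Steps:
j(f) = 30 (j(f) = -10*(-3) = 30)
o = -1/7371 (o = 1/(-7401 + 30) = 1/(-7371) = -1/7371 ≈ -0.00013567)
o/9843 = -1/7371/9843 = -1/7371*1/9843 = -1/72552753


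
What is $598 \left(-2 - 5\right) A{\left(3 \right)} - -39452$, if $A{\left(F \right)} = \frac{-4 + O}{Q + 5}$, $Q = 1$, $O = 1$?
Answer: $41545$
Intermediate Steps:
$A{\left(F \right)} = - \frac{1}{2}$ ($A{\left(F \right)} = \frac{-4 + 1}{1 + 5} = - \frac{3}{6} = \left(-3\right) \frac{1}{6} = - \frac{1}{2}$)
$598 \left(-2 - 5\right) A{\left(3 \right)} - -39452 = 598 \left(-2 - 5\right) \left(- \frac{1}{2}\right) - -39452 = 598 \left(\left(-7\right) \left(- \frac{1}{2}\right)\right) + 39452 = 598 \cdot \frac{7}{2} + 39452 = 2093 + 39452 = 41545$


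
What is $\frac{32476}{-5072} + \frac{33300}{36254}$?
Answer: $- \frac{126060913}{22985036} \approx -5.4845$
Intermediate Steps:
$\frac{32476}{-5072} + \frac{33300}{36254} = 32476 \left(- \frac{1}{5072}\right) + 33300 \cdot \frac{1}{36254} = - \frac{8119}{1268} + \frac{16650}{18127} = - \frac{126060913}{22985036}$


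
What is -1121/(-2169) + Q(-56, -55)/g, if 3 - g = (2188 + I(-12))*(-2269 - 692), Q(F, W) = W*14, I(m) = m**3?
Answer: 508400831/984771549 ≈ 0.51626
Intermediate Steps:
Q(F, W) = 14*W
g = 1362063 (g = 3 - (2188 + (-12)**3)*(-2269 - 692) = 3 - (2188 - 1728)*(-2961) = 3 - 460*(-2961) = 3 - 1*(-1362060) = 3 + 1362060 = 1362063)
-1121/(-2169) + Q(-56, -55)/g = -1121/(-2169) + (14*(-55))/1362063 = -1121*(-1/2169) - 770*1/1362063 = 1121/2169 - 770/1362063 = 508400831/984771549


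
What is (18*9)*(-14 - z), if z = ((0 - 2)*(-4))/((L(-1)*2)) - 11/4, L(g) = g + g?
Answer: -2997/2 ≈ -1498.5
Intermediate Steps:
L(g) = 2*g
z = -19/4 (z = ((0 - 2)*(-4))/(((2*(-1))*2)) - 11/4 = (-2*(-4))/((-2*2)) - 11*1/4 = 8/(-4) - 11/4 = 8*(-1/4) - 11/4 = -2 - 11/4 = -19/4 ≈ -4.7500)
(18*9)*(-14 - z) = (18*9)*(-14 - 1*(-19/4)) = 162*(-14 + 19/4) = 162*(-37/4) = -2997/2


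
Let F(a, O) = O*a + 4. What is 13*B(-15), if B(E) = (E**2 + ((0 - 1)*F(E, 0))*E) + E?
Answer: 3510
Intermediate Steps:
F(a, O) = 4 + O*a
B(E) = E**2 - 3*E (B(E) = (E**2 + ((0 - 1)*(4 + 0*E))*E) + E = (E**2 + (-(4 + 0))*E) + E = (E**2 + (-1*4)*E) + E = (E**2 - 4*E) + E = E**2 - 3*E)
13*B(-15) = 13*(-15*(-3 - 15)) = 13*(-15*(-18)) = 13*270 = 3510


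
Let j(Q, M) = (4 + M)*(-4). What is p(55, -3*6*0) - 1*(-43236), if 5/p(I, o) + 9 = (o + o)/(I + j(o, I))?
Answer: 389119/9 ≈ 43235.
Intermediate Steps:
j(Q, M) = -16 - 4*M
p(I, o) = 5/(-9 + 2*o/(-16 - 3*I)) (p(I, o) = 5/(-9 + (o + o)/(I + (-16 - 4*I))) = 5/(-9 + (2*o)/(-16 - 3*I)) = 5/(-9 + 2*o/(-16 - 3*I)))
p(55, -3*6*0) - 1*(-43236) = 5*(16 + 3*55)/(-144 - 27*55 - 2*(-3*6)*0) - 1*(-43236) = 5*(16 + 165)/(-144 - 1485 - (-36)*0) + 43236 = 5*181/(-144 - 1485 - 2*0) + 43236 = 5*181/(-144 - 1485 + 0) + 43236 = 5*181/(-1629) + 43236 = 5*(-1/1629)*181 + 43236 = -5/9 + 43236 = 389119/9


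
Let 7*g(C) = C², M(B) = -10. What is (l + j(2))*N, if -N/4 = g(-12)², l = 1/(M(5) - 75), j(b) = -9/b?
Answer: 31809024/4165 ≈ 7637.2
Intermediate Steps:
l = -1/85 (l = 1/(-10 - 75) = 1/(-85) = -1/85 ≈ -0.011765)
g(C) = C²/7
N = -82944/49 (N = -4*((⅐)*(-12)²)² = -4*((⅐)*144)² = -4*(144/7)² = -4*20736/49 = -82944/49 ≈ -1692.7)
(l + j(2))*N = (-1/85 - 9/2)*(-82944/49) = -767/170*(-82944/49) = 31809024/4165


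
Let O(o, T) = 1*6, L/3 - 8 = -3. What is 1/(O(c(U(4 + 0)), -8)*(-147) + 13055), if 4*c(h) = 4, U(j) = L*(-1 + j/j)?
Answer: 1/12173 ≈ 8.2149e-5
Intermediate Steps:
L = 15 (L = 24 + 3*(-3) = 24 - 9 = 15)
U(j) = 0 (U(j) = 15*(-1 + j/j) = 15*(-1 + 1) = 15*0 = 0)
c(h) = 1 (c(h) = (1/4)*4 = 1)
O(o, T) = 6
1/(O(c(U(4 + 0)), -8)*(-147) + 13055) = 1/(6*(-147) + 13055) = 1/(-882 + 13055) = 1/12173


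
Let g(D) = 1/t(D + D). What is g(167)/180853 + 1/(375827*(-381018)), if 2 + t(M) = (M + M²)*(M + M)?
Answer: -3343552938992/483912589575352673578161 ≈ -6.9094e-12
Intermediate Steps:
t(M) = -2 + 2*M*(M + M²) (t(M) = -2 + (M + M²)*(M + M) = -2 + (M + M²)*(2*M) = -2 + 2*M*(M + M²))
g(D) = 1/(-2 + 8*D² + 16*D³) (g(D) = 1/(-2 + 2*(D + D)² + 2*(D + D)³) = 1/(-2 + 2*(2*D)² + 2*(2*D)³) = 1/(-2 + 2*(4*D²) + 2*(8*D³)) = 1/(-2 + 8*D² + 16*D³))
g(167)/180853 + 1/(375827*(-381018)) = (1/(2*(-1 + 4*167² + 8*167³)))/180853 + 1/(375827*(-381018)) = (1/(2*(-1 + 4*27889 + 8*4657463)))*(1/180853) + (1/375827)*(-1/381018) = (1/(2*(-1 + 111556 + 37259704)))*(1/180853) - 1/143196851886 = ((½)/37371259)*(1/180853) - 1/143196851886 = ((½)*(1/37371259))*(1/180853) - 1/143196851886 = (1/74742518)*(1/180853) - 1/143196851886 = 1/13517408607854 - 1/143196851886 = -3343552938992/483912589575352673578161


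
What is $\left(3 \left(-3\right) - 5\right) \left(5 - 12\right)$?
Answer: $98$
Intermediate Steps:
$\left(3 \left(-3\right) - 5\right) \left(5 - 12\right) = \left(-9 - 5\right) \left(-7\right) = \left(-14\right) \left(-7\right) = 98$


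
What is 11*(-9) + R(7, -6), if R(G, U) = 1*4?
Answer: -95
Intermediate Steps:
R(G, U) = 4
11*(-9) + R(7, -6) = 11*(-9) + 4 = -99 + 4 = -95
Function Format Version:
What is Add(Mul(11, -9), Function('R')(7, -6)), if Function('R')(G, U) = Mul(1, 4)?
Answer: -95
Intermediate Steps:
Function('R')(G, U) = 4
Add(Mul(11, -9), Function('R')(7, -6)) = Add(Mul(11, -9), 4) = Add(-99, 4) = -95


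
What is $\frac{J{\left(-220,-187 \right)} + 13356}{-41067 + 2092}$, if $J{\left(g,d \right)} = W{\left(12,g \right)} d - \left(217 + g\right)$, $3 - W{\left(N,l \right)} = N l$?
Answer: $\frac{480882}{38975} \approx 12.338$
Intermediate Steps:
$W{\left(N,l \right)} = 3 - N l$
$J{\left(g,d \right)} = -217 - g + d \left(3 - 12 g\right)$ ($J{\left(g,d \right)} = \left(3 - 12 g\right) d - \left(217 + g\right) = d \left(3 - 12 g\right) - \left(217 + g\right) = -217 - g + d \left(3 - 12 g\right)$)
$\frac{J{\left(-220,-187 \right)} + 13356}{-41067 + 2092} = \frac{\left(-217 - -220 + 3 \left(-187\right) - \left(-2244\right) \left(-220\right)\right) + 13356}{-41067 + 2092} = \frac{\left(-217 + 220 - 561 - 493680\right) + 13356}{-38975} = \left(-494238 + 13356\right) \left(- \frac{1}{38975}\right) = \left(-480882\right) \left(- \frac{1}{38975}\right) = \frac{480882}{38975}$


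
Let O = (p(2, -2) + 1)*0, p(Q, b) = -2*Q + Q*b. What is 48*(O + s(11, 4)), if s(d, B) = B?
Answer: 192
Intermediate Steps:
O = 0 (O = (2*(-2 - 2) + 1)*0 = (2*(-4) + 1)*0 = (-8 + 1)*0 = -7*0 = 0)
48*(O + s(11, 4)) = 48*(0 + 4) = 48*4 = 192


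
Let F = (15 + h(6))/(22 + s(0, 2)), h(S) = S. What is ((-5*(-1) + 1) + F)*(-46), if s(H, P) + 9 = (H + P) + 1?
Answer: -2691/8 ≈ -336.38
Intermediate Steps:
s(H, P) = -8 + H + P (s(H, P) = -9 + ((H + P) + 1) = -9 + (1 + H + P) = -8 + H + P)
F = 21/16 (F = (15 + 6)/(22 + (-8 + 0 + 2)) = 21/(22 - 6) = 21/16 ≈ 1.3125)
((-5*(-1) + 1) + F)*(-46) = ((-5*(-1) + 1) + 21/16)*(-46) = ((5 + 1) + 21/16)*(-46) = (6 + 21/16)*(-46) = (117/16)*(-46) = -2691/8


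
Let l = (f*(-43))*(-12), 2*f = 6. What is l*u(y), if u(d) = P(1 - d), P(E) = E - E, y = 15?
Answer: 0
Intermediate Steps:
f = 3 (f = (½)*6 = 3)
l = 1548 (l = (3*(-43))*(-12) = -129*(-12) = 1548)
P(E) = 0
u(d) = 0
l*u(y) = 1548*0 = 0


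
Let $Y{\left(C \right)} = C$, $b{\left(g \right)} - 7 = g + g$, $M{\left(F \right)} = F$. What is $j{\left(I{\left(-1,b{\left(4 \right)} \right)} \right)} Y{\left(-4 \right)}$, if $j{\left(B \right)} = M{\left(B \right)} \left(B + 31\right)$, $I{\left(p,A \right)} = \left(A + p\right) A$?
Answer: $-202440$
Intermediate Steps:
$b{\left(g \right)} = 7 + 2 g$ ($b{\left(g \right)} = 7 + \left(g + g\right) = 7 + 2 g$)
$I{\left(p,A \right)} = A \left(A + p\right)$
$j{\left(B \right)} = B \left(31 + B\right)$ ($j{\left(B \right)} = B \left(B + 31\right) = B \left(31 + B\right)$)
$j{\left(I{\left(-1,b{\left(4 \right)} \right)} \right)} Y{\left(-4 \right)} = \left(7 + 2 \cdot 4\right) \left(\left(7 + 2 \cdot 4\right) - 1\right) \left(31 + \left(7 + 2 \cdot 4\right) \left(\left(7 + 2 \cdot 4\right) - 1\right)\right) \left(-4\right) = \left(7 + 8\right) \left(\left(7 + 8\right) - 1\right) \left(31 + \left(7 + 8\right) \left(\left(7 + 8\right) - 1\right)\right) \left(-4\right) = 15 \left(15 - 1\right) \left(31 + 15 \left(15 - 1\right)\right) \left(-4\right) = 15 \cdot 14 \left(31 + 15 \cdot 14\right) \left(-4\right) = 210 \left(31 + 210\right) \left(-4\right) = 210 \cdot 241 \left(-4\right) = 50610 \left(-4\right) = -202440$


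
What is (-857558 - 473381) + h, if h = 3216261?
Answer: 1885322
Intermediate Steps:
(-857558 - 473381) + h = (-857558 - 473381) + 3216261 = -1330939 + 3216261 = 1885322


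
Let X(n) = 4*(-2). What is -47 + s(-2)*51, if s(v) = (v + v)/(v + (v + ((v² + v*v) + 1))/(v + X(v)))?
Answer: 257/9 ≈ 28.556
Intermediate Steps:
X(n) = -8
s(v) = 2*v/(v + (1 + v + 2*v²)/(-8 + v)) (s(v) = (v + v)/(v + (v + ((v² + v*v) + 1))/(v - 8)) = (2*v)/(v + (v + ((v² + v²) + 1))/(-8 + v)) = (2*v)/(v + (v + (2*v² + 1))/(-8 + v)) = (2*v)/(v + (v + (1 + 2*v²))/(-8 + v)) = (2*v)/(v + (1 + v + 2*v²)/(-8 + v)) = 2*v/(v + (1 + v + 2*v²)/(-8 + v)))
-47 + s(-2)*51 = -47 + (2*(-2)*(-8 - 2)/(1 - 7*(-2) + 3*(-2)²))*51 = -47 + (2*(-2)*(-10)/(1 + 14 + 3*4))*51 = -47 + (2*(-2)*(-10)/(1 + 14 + 12))*51 = -47 + (2*(-2)*(-10)/27)*51 = -47 + (2*(-2)*(1/27)*(-10))*51 = -47 + (40/27)*51 = -47 + 680/9 = 257/9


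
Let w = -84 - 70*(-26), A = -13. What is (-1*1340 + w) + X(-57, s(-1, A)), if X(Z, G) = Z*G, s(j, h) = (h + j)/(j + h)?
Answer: 339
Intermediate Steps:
w = 1736 (w = -84 + 1820 = 1736)
s(j, h) = 1 (s(j, h) = (h + j)/(h + j) = 1)
X(Z, G) = G*Z
(-1*1340 + w) + X(-57, s(-1, A)) = (-1*1340 + 1736) + 1*(-57) = (-1340 + 1736) - 57 = 396 - 57 = 339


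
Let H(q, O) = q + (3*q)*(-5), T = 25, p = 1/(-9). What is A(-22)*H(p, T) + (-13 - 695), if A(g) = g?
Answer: -6680/9 ≈ -742.22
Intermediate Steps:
p = -⅑ ≈ -0.11111
H(q, O) = -14*q (H(q, O) = q - 15*q = -14*q)
A(-22)*H(p, T) + (-13 - 695) = -(-308)*(-1)/9 + (-13 - 695) = -22*14/9 - 708 = -308/9 - 708 = -6680/9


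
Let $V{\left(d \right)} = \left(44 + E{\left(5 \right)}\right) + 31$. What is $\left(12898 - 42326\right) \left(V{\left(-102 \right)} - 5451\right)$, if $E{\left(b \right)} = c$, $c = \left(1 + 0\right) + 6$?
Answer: $157998932$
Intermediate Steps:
$c = 7$ ($c = 1 + 6 = 7$)
$E{\left(b \right)} = 7$
$V{\left(d \right)} = 82$ ($V{\left(d \right)} = \left(44 + 7\right) + 31 = 51 + 31 = 82$)
$\left(12898 - 42326\right) \left(V{\left(-102 \right)} - 5451\right) = \left(12898 - 42326\right) \left(82 - 5451\right) = \left(-29428\right) \left(-5369\right) = 157998932$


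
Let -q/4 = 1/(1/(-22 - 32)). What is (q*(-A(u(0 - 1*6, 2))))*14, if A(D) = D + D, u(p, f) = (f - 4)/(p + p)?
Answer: -1008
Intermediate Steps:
u(p, f) = (-4 + f)/(2*p) (u(p, f) = (-4 + f)/((2*p)) = (-4 + f)*(1/(2*p)) = (-4 + f)/(2*p))
A(D) = 2*D
q = 216 (q = -4/(1/(-22 - 32)) = -4/(1/(-54)) = -4/(-1/54) = -4*(-54) = 216)
(q*(-A(u(0 - 1*6, 2))))*14 = (216*(-2*(-4 + 2)/(2*(0 - 1*6))))*14 = (216*(-2*(1/2)*(-2)/(0 - 6)))*14 = (216*(-2*(1/2)*(-2)/(-6)))*14 = (216*(-2*(1/2)*(-1/6)*(-2)))*14 = (216*(-2/6))*14 = (216*(-1*1/3))*14 = (216*(-1/3))*14 = -72*14 = -1008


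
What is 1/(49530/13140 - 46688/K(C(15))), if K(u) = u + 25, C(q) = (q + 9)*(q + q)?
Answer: -326310/19219349 ≈ -0.016978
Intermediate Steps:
C(q) = 2*q*(9 + q) (C(q) = (9 + q)*(2*q) = 2*q*(9 + q))
K(u) = 25 + u
1/(49530/13140 - 46688/K(C(15))) = 1/(49530/13140 - 46688/(25 + 2*15*(9 + 15))) = 1/(49530*(1/13140) - 46688/(25 + 2*15*24)) = 1/(1651/438 - 46688/(25 + 720)) = 1/(1651/438 - 46688/745) = 1/(-19219349/326310) = -326310/19219349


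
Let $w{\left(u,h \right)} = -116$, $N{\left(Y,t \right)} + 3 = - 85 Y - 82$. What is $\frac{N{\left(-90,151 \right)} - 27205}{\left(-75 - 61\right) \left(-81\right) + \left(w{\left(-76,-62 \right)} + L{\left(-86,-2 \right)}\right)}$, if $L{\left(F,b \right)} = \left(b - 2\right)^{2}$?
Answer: $- \frac{4910}{2729} \approx -1.7992$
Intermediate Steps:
$L{\left(F,b \right)} = \left(-2 + b\right)^{2}$
$N{\left(Y,t \right)} = -85 - 85 Y$ ($N{\left(Y,t \right)} = -3 - \left(82 + 85 Y\right) = -85 - 85 Y$)
$\frac{N{\left(-90,151 \right)} - 27205}{\left(-75 - 61\right) \left(-81\right) + \left(w{\left(-76,-62 \right)} + L{\left(-86,-2 \right)}\right)} = \frac{\left(-85 - -7650\right) - 27205}{\left(-75 - 61\right) \left(-81\right) - \left(116 - \left(-2 - 2\right)^{2}\right)} = \frac{\left(-85 + 7650\right) - 27205}{\left(-136\right) \left(-81\right) - \left(116 - \left(-4\right)^{2}\right)} = \frac{7565 - 27205}{11016 + \left(-116 + 16\right)} = - \frac{19640}{11016 - 100} = - \frac{19640}{10916} = \left(-19640\right) \frac{1}{10916} = - \frac{4910}{2729}$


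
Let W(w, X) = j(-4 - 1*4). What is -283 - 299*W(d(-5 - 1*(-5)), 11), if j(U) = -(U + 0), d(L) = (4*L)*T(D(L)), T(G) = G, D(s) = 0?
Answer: -2675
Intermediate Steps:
d(L) = 0 (d(L) = (4*L)*0 = 0)
j(U) = -U
W(w, X) = 8 (W(w, X) = -(-4 - 1*4) = -(-4 - 4) = -1*(-8) = 8)
-283 - 299*W(d(-5 - 1*(-5)), 11) = -283 - 299*8 = -283 - 2392 = -2675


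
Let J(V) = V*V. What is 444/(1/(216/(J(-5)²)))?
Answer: 95904/625 ≈ 153.45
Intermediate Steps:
J(V) = V²
444/(1/(216/(J(-5)²))) = 444/(1/(216/(((-5)²)²))) = 444/(1/(216/(25²))) = 444/(1/(216/625)) = 444/(625/216) = 444*(216/625) = 95904/625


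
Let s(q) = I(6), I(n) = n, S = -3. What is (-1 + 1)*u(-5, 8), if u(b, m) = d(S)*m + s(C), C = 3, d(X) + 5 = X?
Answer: 0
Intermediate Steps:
d(X) = -5 + X
s(q) = 6
u(b, m) = 6 - 8*m (u(b, m) = (-5 - 3)*m + 6 = -8*m + 6 = 6 - 8*m)
(-1 + 1)*u(-5, 8) = (-1 + 1)*(6 - 8*8) = 0*(6 - 64) = 0*(-58) = 0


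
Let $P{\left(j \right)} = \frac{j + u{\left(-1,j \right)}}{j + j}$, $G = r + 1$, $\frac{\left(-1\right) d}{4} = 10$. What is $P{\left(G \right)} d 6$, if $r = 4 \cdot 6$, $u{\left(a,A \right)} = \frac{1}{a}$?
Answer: $- \frac{576}{5} \approx -115.2$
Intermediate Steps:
$d = -40$ ($d = \left(-4\right) 10 = -40$)
$r = 24$
$G = 25$ ($G = 24 + 1 = 25$)
$P{\left(j \right)} = \frac{-1 + j}{2 j}$ ($P{\left(j \right)} = \frac{j + \frac{1}{-1}}{j + j} = \frac{j - 1}{2 j} = \left(-1 + j\right) \frac{1}{2 j} = \frac{-1 + j}{2 j}$)
$P{\left(G \right)} d 6 = \frac{-1 + 25}{2 \cdot 25} \left(-40\right) 6 = \frac{1}{2} \cdot \frac{1}{25} \cdot 24 \left(-40\right) 6 = \frac{12}{25} \left(-40\right) 6 = \left(- \frac{96}{5}\right) 6 = - \frac{576}{5}$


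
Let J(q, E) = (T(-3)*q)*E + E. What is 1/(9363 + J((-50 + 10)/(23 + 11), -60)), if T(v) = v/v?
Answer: 17/159351 ≈ 0.00010668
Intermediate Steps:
T(v) = 1
J(q, E) = E + E*q (J(q, E) = (1*q)*E + E = q*E + E = E*q + E = E + E*q)
1/(9363 + J((-50 + 10)/(23 + 11), -60)) = 1/(9363 - 60*(1 + (-50 + 10)/(23 + 11))) = 1/(9363 - 60*(1 - 40/34)) = 1/(9363 - 60*(1 - 40*1/34)) = 1/(9363 - 60*(1 - 20/17)) = 1/(9363 - 60*(-3/17)) = 1/(9363 + 180/17) = 1/(159351/17) = 17/159351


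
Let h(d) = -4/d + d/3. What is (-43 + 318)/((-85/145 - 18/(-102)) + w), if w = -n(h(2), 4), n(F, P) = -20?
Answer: 12325/878 ≈ 14.038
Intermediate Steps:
h(d) = -4/d + d/3 (h(d) = -4/d + d*(⅓) = -4/d + d/3)
w = 20 (w = -1*(-20) = 20)
(-43 + 318)/((-85/145 - 18/(-102)) + w) = (-43 + 318)/((-85/145 - 18/(-102)) + 20) = 275/((-85*1/145 - 18*(-1/102)) + 20) = 275/((-17/29 + 3/17) + 20) = 275/(-202/493 + 20) = 275/(9658/493) = 275*(493/9658) = 12325/878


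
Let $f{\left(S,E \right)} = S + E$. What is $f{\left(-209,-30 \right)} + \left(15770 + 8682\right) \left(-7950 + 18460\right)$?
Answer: $256990281$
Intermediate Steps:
$f{\left(S,E \right)} = E + S$
$f{\left(-209,-30 \right)} + \left(15770 + 8682\right) \left(-7950 + 18460\right) = \left(-30 - 209\right) + \left(15770 + 8682\right) \left(-7950 + 18460\right) = -239 + 24452 \cdot 10510 = -239 + 256990520 = 256990281$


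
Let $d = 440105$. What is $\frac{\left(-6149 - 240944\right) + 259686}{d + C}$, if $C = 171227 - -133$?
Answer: $\frac{12593}{611465} \approx 0.020595$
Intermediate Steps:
$C = 171360$ ($C = 171227 + 133 = 171360$)
$\frac{\left(-6149 - 240944\right) + 259686}{d + C} = \frac{\left(-6149 - 240944\right) + 259686}{440105 + 171360} = \frac{-247093 + 259686}{611465} = 12593 \cdot \frac{1}{611465} = \frac{12593}{611465}$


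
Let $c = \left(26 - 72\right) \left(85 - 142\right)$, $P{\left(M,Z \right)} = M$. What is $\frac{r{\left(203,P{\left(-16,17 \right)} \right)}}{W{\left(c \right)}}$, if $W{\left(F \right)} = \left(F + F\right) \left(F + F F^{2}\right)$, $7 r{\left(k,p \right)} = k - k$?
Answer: $0$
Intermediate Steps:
$r{\left(k,p \right)} = 0$ ($r{\left(k,p \right)} = \frac{k - k}{7} = \frac{1}{7} \cdot 0 = 0$)
$c = 2622$ ($c = \left(-46\right) \left(-57\right) = 2622$)
$W{\left(F \right)} = 2 F \left(F + F^{3}\right)$
$\frac{r{\left(203,P{\left(-16,17 \right)} \right)}}{W{\left(c \right)}} = \frac{0}{2 \cdot 2622^{2} \left(1 + 2622^{2}\right)} = \frac{0}{2 \cdot 6874884 \left(1 + 6874884\right)} = \frac{0}{2 \cdot 6874884 \cdot 6874885} = \frac{0}{94528073776680} = 0 \cdot \frac{1}{94528073776680} = 0$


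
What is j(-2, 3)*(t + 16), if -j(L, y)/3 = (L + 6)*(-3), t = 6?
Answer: 792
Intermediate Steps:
j(L, y) = 54 + 9*L (j(L, y) = -3*(L + 6)*(-3) = -3*(6 + L)*(-3) = -3*(-18 - 3*L) = 54 + 9*L)
j(-2, 3)*(t + 16) = (54 + 9*(-2))*(6 + 16) = (54 - 18)*22 = 36*22 = 792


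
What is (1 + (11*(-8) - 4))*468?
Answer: -42588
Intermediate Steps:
(1 + (11*(-8) - 4))*468 = (1 + (-88 - 4))*468 = (1 - 92)*468 = -91*468 = -42588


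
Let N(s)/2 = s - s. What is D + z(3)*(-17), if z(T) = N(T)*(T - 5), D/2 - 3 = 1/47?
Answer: 284/47 ≈ 6.0426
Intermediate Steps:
N(s) = 0 (N(s) = 2*(s - s) = 2*0 = 0)
D = 284/47 (D = 6 + 2/47 = 284/47 ≈ 6.0426)
z(T) = 0 (z(T) = 0*(T - 5) = 0*(-5 + T) = 0)
D + z(3)*(-17) = 284/47 + 0*(-17) = 284/47 + 0 = 284/47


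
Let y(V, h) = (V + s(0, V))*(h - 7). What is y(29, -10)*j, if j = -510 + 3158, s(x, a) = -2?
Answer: -1215432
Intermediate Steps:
y(V, h) = (-7 + h)*(-2 + V) (y(V, h) = (V - 2)*(h - 7) = (-2 + V)*(-7 + h) = (-7 + h)*(-2 + V))
j = 2648
y(29, -10)*j = (14 - 7*29 - 2*(-10) + 29*(-10))*2648 = (14 - 203 + 20 - 290)*2648 = -459*2648 = -1215432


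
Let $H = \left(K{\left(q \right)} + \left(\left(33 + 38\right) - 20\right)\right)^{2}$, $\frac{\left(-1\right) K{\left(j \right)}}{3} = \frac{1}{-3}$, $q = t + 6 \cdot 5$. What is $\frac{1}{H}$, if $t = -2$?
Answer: $\frac{1}{2704} \approx 0.00036982$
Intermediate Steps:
$q = 28$ ($q = -2 + 6 \cdot 5 = -2 + 30 = 28$)
$K{\left(j \right)} = 1$ ($K{\left(j \right)} = - \frac{3}{-3} = \left(-3\right) \left(- \frac{1}{3}\right) = 1$)
$H = 2704$ ($H = \left(1 + \left(\left(33 + 38\right) - 20\right)\right)^{2} = \left(1 + \left(71 - 20\right)\right)^{2} = \left(1 + 51\right)^{2} = 52^{2} = 2704$)
$\frac{1}{H} = \frac{1}{2704}$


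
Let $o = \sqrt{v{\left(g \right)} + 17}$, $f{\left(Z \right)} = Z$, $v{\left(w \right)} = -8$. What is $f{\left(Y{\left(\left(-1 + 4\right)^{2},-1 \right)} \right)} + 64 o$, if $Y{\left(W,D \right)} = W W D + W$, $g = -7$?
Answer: $120$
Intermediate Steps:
$Y{\left(W,D \right)} = W + D W^{2}$ ($Y{\left(W,D \right)} = W^{2} D + W = D W^{2} + W = W + D W^{2}$)
$o = 3$ ($o = \sqrt{-8 + 17} = \sqrt{9} = 3$)
$f{\left(Y{\left(\left(-1 + 4\right)^{2},-1 \right)} \right)} + 64 o = \left(-1 + 4\right)^{2} \left(1 - \left(-1 + 4\right)^{2}\right) + 64 \cdot 3 = 3^{2} \left(1 - 3^{2}\right) + 192 = 9 \left(1 - 9\right) + 192 = 9 \left(-8\right) + 192 = -72 + 192 = 120$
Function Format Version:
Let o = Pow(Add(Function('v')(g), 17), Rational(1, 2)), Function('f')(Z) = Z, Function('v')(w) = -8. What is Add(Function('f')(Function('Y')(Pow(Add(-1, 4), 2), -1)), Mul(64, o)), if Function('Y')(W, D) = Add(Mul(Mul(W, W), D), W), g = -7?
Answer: 120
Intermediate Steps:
Function('Y')(W, D) = Add(W, Mul(D, Pow(W, 2))) (Function('Y')(W, D) = Add(Mul(Pow(W, 2), D), W) = Add(Mul(D, Pow(W, 2)), W) = Add(W, Mul(D, Pow(W, 2))))
o = 3 (o = Pow(Add(-8, 17), Rational(1, 2)) = Pow(9, Rational(1, 2)) = 3)
Add(Function('f')(Function('Y')(Pow(Add(-1, 4), 2), -1)), Mul(64, o)) = Add(Mul(Pow(Add(-1, 4), 2), Add(1, Mul(-1, Pow(Add(-1, 4), 2)))), Mul(64, 3)) = Add(Mul(Pow(3, 2), Add(1, Mul(-1, Pow(3, 2)))), 192) = Add(Mul(9, Add(1, Mul(-1, 9))), 192) = Add(Mul(9, Add(1, -9)), 192) = Add(Mul(9, -8), 192) = Add(-72, 192) = 120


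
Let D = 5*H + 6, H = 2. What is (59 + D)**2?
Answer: 5625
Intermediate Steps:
D = 16 (D = 5*2 + 6 = 10 + 6 = 16)
(59 + D)**2 = (59 + 16)**2 = 75**2 = 5625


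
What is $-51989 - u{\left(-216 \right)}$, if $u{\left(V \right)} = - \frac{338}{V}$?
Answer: $- \frac{5614981}{108} \approx -51991.0$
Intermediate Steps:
$-51989 - u{\left(-216 \right)} = -51989 - - \frac{338}{-216} = -51989 - \left(-338\right) \left(- \frac{1}{216}\right) = -51989 - \frac{169}{108} = - \frac{5614981}{108}$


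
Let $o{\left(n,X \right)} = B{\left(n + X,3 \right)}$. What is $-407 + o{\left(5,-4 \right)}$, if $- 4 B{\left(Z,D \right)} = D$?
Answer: $- \frac{1631}{4} \approx -407.75$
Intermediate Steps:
$B{\left(Z,D \right)} = - \frac{D}{4}$
$o{\left(n,X \right)} = - \frac{3}{4}$ ($o{\left(n,X \right)} = \left(- \frac{1}{4}\right) 3 = - \frac{3}{4}$)
$-407 + o{\left(5,-4 \right)} = -407 - \frac{3}{4} = - \frac{1631}{4}$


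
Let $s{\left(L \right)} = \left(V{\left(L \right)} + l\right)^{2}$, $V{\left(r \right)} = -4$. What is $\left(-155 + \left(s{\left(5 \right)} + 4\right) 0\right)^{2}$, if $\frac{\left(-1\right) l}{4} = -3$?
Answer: $24025$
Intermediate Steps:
$l = 12$ ($l = \left(-4\right) \left(-3\right) = 12$)
$s{\left(L \right)} = 64$ ($s{\left(L \right)} = \left(-4 + 12\right)^{2} = 8^{2} = 64$)
$\left(-155 + \left(s{\left(5 \right)} + 4\right) 0\right)^{2} = \left(-155 + \left(64 + 4\right) 0\right)^{2} = \left(-155 + 68 \cdot 0\right)^{2} = \left(-155 + 0\right)^{2} = \left(-155\right)^{2} = 24025$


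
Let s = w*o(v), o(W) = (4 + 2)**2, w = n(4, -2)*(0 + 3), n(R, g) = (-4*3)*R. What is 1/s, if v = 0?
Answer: -1/5184 ≈ -0.00019290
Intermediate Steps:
n(R, g) = -12*R
w = -144 (w = (-12*4)*(0 + 3) = -48*3 = -144)
o(W) = 36 (o(W) = 6**2 = 36)
s = -5184 (s = -144*36 = -5184)
1/s = 1/(-5184) = -1/5184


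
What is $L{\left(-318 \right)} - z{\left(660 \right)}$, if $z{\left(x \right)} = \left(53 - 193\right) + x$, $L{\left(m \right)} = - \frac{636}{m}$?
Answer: $-518$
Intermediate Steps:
$z{\left(x \right)} = -140 + x$
$L{\left(-318 \right)} - z{\left(660 \right)} = - \frac{636}{-318} - \left(-140 + 660\right) = \left(-636\right) \left(- \frac{1}{318}\right) - 520 = 2 - 520 = -518$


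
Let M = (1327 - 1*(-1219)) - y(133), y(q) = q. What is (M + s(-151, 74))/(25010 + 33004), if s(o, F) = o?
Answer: 377/9669 ≈ 0.038991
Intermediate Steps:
M = 2413 (M = (1327 - 1*(-1219)) - 1*133 = (1327 + 1219) - 133 = 2546 - 133 = 2413)
(M + s(-151, 74))/(25010 + 33004) = (2413 - 151)/(25010 + 33004) = 2262/58014 = 2262*(1/58014) = 377/9669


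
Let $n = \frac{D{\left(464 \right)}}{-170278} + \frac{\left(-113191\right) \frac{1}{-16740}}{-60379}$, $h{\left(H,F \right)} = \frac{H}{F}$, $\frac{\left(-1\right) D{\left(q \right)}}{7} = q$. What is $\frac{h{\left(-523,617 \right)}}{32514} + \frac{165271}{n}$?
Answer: $\frac{285313377398904084372497327}{32736006413984710758} \approx 8.7156 \cdot 10^{6}$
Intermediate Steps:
$D{\left(q \right)} = - 7 q$
$n = \frac{1631812034491}{86053772579940}$ ($n = \frac{\left(-7\right) 464}{-170278} + \frac{\left(-113191\right) \frac{1}{-16740}}{-60379} = \left(-3248\right) \left(- \frac{1}{170278}\right) + \left(-113191\right) \left(- \frac{1}{16740}\right) \left(- \frac{1}{60379}\right) = \frac{1624}{85139} + \frac{113191}{16740} \left(- \frac{1}{60379}\right) = \frac{1624}{85139} - \frac{113191}{1010744460} = \frac{1631812034491}{86053772579940} \approx 0.018963$)
$\frac{h{\left(-523,617 \right)}}{32514} + \frac{165271}{n} = \frac{\left(-523\right) \frac{1}{617}}{32514} + \frac{165271}{\frac{1631812034491}{86053772579940}} = \left(-523\right) \frac{1}{617} \cdot \frac{1}{32514} + 165271 \cdot \frac{86053772579940}{1631812034491} = \left(- \frac{523}{617}\right) \frac{1}{32514} + \frac{14222193048059263740}{1631812034491} = - \frac{523}{20061138} + \frac{14222193048059263740}{1631812034491} = \frac{285313377398904084372497327}{32736006413984710758}$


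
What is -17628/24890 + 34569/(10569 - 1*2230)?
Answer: 356711259/103778855 ≈ 3.4372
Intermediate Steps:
-17628/24890 + 34569/(10569 - 1*2230) = -17628*1/24890 + 34569/(10569 - 2230) = -8814/12445 + 34569/8339 = 356711259/103778855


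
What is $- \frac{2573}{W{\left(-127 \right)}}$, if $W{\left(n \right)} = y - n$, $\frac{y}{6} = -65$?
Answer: $\frac{2573}{263} \approx 9.7833$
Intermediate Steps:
$y = -390$ ($y = 6 \left(-65\right) = -390$)
$W{\left(n \right)} = -390 - n$
$- \frac{2573}{W{\left(-127 \right)}} = - \frac{2573}{-390 - -127} = - \frac{2573}{-390 + 127} = - \frac{2573}{-263} = \left(-2573\right) \left(- \frac{1}{263}\right) = \frac{2573}{263}$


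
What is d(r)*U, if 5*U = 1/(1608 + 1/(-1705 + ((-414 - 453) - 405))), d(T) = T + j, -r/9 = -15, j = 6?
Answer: 419757/23935075 ≈ 0.017537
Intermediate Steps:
r = 135 (r = -9*(-15) = 135)
d(T) = 6 + T (d(T) = T + 6 = 6 + T)
U = 2977/23935075 (U = 1/(5*(1608 + 1/(-1705 + ((-414 - 453) - 405)))) = 1/(5*(1608 + 1/(-1705 + (-867 - 405)))) = 1/(5*(1608 + 1/(-1705 - 1272))) = 1/(5*(1608 + 1/(-2977))) = 1/(5*(1608 - 1/2977)) = 1/(5*(4787015/2977)) = (⅕)*(2977/4787015) = 2977/23935075 ≈ 0.00012438)
d(r)*U = (6 + 135)*(2977/23935075) = 141*(2977/23935075) = 419757/23935075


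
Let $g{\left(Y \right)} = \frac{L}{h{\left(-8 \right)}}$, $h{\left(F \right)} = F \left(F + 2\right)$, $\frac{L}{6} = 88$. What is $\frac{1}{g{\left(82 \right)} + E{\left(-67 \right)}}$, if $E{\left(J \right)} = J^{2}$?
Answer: $\frac{1}{4500} \approx 0.00022222$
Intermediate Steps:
$L = 528$ ($L = 6 \cdot 88 = 528$)
$h{\left(F \right)} = F \left(2 + F\right)$
$g{\left(Y \right)} = 11$ ($g{\left(Y \right)} = \frac{528}{\left(-8\right) \left(2 - 8\right)} = \frac{528}{\left(-8\right) \left(-6\right)} = \frac{528}{48} = 528 \cdot \frac{1}{48} = 11$)
$\frac{1}{g{\left(82 \right)} + E{\left(-67 \right)}} = \frac{1}{11 + \left(-67\right)^{2}} = \frac{1}{11 + 4489} = \frac{1}{4500}$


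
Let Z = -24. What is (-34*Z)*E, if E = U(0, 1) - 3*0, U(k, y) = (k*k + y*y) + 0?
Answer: 816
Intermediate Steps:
U(k, y) = k**2 + y**2 (U(k, y) = (k**2 + y**2) + 0 = k**2 + y**2)
E = 1 (E = (0**2 + 1**2) - 3*0 = (0 + 1) + 0 = 1 + 0 = 1)
(-34*Z)*E = -34*(-24)*1 = 816*1 = 816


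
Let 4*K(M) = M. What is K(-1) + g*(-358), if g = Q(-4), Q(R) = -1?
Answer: 1431/4 ≈ 357.75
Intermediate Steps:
K(M) = M/4
g = -1
K(-1) + g*(-358) = (¼)*(-1) - 1*(-358) = -¼ + 358 = 1431/4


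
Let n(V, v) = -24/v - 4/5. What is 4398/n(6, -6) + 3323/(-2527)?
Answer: 27757781/20216 ≈ 1373.1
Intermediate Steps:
n(V, v) = -⅘ - 24/v (n(V, v) = -24/v - 4*⅕ = -24/v - ⅘ = -⅘ - 24/v)
4398/n(6, -6) + 3323/(-2527) = 4398/(-⅘ - 24/(-6)) + 3323/(-2527) = 4398/(-⅘ - 24*(-⅙)) + 3323*(-1/2527) = 4398/(-⅘ + 4) - 3323/2527 = 4398/(16/5) - 3323/2527 = 4398*(5/16) - 3323/2527 = 10995/8 - 3323/2527 = 27757781/20216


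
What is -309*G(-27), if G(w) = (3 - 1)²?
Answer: -1236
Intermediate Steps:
G(w) = 4 (G(w) = 2² = 4)
-309*G(-27) = -309*4 = -1236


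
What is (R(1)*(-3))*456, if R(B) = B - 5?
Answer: 5472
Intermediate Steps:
R(B) = -5 + B
(R(1)*(-3))*456 = ((-5 + 1)*(-3))*456 = -4*(-3)*456 = 12*456 = 5472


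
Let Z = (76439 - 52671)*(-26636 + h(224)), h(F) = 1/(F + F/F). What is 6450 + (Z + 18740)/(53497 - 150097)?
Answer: 70657627633/5433750 ≈ 13003.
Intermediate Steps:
h(F) = 1/(1 + F) (h(F) = 1/(F + 1) = 1/(1 + F))
Z = -142443977032/225 (Z = (76439 - 52671)*(-26636 + 1/(1 + 224)) = 23768*(-26636 + 1/225) = 23768*(-5993099/225) = -142443977032/225 ≈ -6.3308e+8)
6450 + (Z + 18740)/(53497 - 150097) = 6450 + (-142443977032/225 + 18740)/(53497 - 150097) = 6450 - 142439760532/225/(-96600) = 6450 - 142439760532/225*(-1/96600) = 6450 + 35609940133/5433750 = 70657627633/5433750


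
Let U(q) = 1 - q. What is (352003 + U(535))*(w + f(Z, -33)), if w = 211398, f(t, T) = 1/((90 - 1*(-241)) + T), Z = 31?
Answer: 22141353762745/298 ≈ 7.4300e+10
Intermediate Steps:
f(t, T) = 1/(331 + T) (f(t, T) = 1/((90 + 241) + T) = 1/(331 + T))
(352003 + U(535))*(w + f(Z, -33)) = (352003 + (1 - 1*535))*(211398 + 1/(331 - 33)) = (352003 + (1 - 535))*(211398 + 1/298) = (352003 - 534)*(211398 + 1/298) = 351469*(62996605/298) = 22141353762745/298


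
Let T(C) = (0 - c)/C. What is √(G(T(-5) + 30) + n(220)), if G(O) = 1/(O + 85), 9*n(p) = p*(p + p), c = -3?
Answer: √7917859235/858 ≈ 103.71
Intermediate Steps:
n(p) = 2*p²/9 (n(p) = (p*(p + p))/9 = (p*(2*p))/9 = (2*p²)/9 = 2*p²/9)
T(C) = 3/C (T(C) = (0 - 1*(-3))/C = (0 + 3)/C = 3/C)
G(O) = 1/(85 + O)
√(G(T(-5) + 30) + n(220)) = √(1/(85 + (3/(-5) + 30)) + (2/9)*220²) = √(1/(85 + (3*(-⅕) + 30)) + (2/9)*48400) = √(1/(85 + (-⅗ + 30)) + 96800/9) = √(1/(85 + 147/5) + 96800/9) = √(1/(572/5) + 96800/9) = √(5/572 + 96800/9) = √(55369645/5148) = √7917859235/858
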